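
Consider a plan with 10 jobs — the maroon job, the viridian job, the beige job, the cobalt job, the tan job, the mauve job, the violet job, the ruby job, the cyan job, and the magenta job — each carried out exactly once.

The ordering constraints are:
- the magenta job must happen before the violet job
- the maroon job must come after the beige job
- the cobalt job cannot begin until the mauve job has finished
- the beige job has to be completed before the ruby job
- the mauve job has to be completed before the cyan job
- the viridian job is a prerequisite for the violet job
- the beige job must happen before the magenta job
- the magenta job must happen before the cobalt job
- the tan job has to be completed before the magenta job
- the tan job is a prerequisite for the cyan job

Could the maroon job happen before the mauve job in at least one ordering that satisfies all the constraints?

Yes

The constraints leave the maroon job and the mauve job unordered relative to each other; nothing requires the mauve job earlier.
So a valid ordering placing the maroon job earlier than the mauve job exists.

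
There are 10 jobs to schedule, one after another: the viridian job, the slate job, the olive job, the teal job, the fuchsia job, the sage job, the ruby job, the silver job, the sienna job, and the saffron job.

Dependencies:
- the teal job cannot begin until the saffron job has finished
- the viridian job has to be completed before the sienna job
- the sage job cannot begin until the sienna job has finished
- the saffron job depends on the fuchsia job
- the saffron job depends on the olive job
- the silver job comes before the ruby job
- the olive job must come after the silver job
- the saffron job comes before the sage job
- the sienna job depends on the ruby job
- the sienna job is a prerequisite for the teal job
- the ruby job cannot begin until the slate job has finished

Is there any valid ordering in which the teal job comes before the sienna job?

No

There is a dependency chain the sienna job → the teal job, so the teal job always comes after the sienna job.
Hence the teal job can never be scheduled before the sienna job.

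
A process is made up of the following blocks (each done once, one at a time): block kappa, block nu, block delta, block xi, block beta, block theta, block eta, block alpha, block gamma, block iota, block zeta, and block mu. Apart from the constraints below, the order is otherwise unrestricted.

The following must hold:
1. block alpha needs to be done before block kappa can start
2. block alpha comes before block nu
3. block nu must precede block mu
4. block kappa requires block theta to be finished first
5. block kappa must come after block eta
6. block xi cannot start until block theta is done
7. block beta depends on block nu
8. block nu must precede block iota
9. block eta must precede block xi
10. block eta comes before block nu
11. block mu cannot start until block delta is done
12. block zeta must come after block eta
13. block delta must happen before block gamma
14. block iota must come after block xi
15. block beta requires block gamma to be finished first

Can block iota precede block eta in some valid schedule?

The constraints give a chain block eta → block nu → block iota, which forces block eta before block iota.
So no valid ordering can have block iota before block eta.

No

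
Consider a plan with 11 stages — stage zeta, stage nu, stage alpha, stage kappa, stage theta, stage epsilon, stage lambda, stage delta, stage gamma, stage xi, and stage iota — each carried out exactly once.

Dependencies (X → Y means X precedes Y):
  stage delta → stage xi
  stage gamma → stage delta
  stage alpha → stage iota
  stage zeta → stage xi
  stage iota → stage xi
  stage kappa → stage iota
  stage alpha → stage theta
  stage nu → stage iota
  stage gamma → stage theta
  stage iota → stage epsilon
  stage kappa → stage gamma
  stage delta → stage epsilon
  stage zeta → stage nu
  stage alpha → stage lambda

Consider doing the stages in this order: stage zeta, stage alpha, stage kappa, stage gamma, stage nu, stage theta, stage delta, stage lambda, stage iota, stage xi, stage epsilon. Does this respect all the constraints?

Yes

Every stated constraint is respected: stage zeta sits at position 1, ahead of stage xi at position 10, and each of the other listed pairs likewise has the predecessor earlier in the sequence.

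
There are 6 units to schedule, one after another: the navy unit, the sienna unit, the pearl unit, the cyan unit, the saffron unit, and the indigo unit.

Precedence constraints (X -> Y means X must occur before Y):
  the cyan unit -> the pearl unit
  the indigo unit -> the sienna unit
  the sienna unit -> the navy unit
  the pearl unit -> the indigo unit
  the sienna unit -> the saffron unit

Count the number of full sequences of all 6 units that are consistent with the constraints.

The cyan unit is the only unit with nothing required before it, so every ordering starts there.
Enumerating by repeatedly choosing an available unit (one whose prerequisites are all placed) gives 2 distinct complete orderings.

2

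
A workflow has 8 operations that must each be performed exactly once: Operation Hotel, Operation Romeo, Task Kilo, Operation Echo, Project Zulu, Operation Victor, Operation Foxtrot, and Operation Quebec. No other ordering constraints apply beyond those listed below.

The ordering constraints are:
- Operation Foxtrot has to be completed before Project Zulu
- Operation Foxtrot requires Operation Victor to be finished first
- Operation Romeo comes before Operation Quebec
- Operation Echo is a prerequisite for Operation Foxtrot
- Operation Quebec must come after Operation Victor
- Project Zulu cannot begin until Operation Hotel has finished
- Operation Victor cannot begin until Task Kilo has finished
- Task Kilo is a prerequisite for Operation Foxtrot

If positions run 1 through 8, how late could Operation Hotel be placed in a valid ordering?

The only operation forced after Operation Hotel (directly or by a chain) is Project Zulu.
With 1 mandatory successor out of 8 operations total, the latest slot for Operation Hotel is 8−1 = 7, and it's reachable by doing all non-successors before Operation Hotel.

7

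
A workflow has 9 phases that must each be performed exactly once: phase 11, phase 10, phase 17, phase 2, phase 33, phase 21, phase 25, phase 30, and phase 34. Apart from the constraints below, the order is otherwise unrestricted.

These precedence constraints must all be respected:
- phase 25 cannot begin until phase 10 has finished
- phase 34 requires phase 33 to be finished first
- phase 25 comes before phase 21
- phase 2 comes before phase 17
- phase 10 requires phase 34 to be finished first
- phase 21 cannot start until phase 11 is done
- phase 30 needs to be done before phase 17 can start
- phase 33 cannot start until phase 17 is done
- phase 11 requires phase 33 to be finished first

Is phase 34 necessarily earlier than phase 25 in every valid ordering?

Yes

There is a constraint chain phase 34 → phase 10 → phase 25.
Hence phase 34 necessarily comes before phase 25.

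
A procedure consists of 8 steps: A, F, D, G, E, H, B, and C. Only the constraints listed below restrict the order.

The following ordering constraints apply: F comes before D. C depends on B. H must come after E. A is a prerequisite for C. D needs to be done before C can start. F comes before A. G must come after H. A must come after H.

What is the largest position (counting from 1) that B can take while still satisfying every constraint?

7

The only step forced after B (directly or by a chain) is C.
With 1 mandatory successor out of 8 steps total, the latest slot for B is 8−1 = 7, and it's reachable by doing all non-successors before B.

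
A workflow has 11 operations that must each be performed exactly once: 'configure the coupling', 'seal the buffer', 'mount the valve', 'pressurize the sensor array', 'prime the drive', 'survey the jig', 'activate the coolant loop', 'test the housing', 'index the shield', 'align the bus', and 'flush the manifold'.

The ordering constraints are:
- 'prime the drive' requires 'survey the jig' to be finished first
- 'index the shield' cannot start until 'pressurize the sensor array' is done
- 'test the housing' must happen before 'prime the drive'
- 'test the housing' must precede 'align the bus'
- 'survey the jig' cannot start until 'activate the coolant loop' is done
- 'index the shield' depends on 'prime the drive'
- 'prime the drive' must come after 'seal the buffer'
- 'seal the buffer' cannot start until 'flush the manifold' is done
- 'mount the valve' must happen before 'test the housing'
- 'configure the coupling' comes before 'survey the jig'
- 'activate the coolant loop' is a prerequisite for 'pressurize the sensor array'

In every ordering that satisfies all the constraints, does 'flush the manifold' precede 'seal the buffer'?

Yes

There is a constraint chain 'flush the manifold' → 'seal the buffer'.
That forces 'flush the manifold' before 'seal the buffer' in every valid schedule.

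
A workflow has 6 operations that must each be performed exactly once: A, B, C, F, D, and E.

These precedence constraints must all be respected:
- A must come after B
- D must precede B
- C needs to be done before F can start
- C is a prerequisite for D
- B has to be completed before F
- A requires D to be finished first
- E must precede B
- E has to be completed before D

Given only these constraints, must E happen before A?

Following the dependencies: E → B → A.
So E must precede A in any valid ordering.

Yes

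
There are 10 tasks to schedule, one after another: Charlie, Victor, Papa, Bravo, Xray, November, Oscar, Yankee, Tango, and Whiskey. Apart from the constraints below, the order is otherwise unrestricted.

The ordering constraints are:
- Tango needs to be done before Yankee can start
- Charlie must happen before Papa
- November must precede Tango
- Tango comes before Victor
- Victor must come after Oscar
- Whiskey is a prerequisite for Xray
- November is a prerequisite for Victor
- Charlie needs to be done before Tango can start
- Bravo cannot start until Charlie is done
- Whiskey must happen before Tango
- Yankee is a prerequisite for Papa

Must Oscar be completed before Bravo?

Oscar and Bravo are not related by any chain of constraints.
A valid ordering placing Bravo before Oscar exists, so the answer is no.

No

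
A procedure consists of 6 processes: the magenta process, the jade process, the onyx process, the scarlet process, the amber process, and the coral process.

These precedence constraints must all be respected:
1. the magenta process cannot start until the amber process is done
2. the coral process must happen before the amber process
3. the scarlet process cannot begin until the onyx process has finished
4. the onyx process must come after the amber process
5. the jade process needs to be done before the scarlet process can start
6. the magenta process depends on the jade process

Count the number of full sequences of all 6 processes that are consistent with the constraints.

2 processes have no prerequisites (the jade process, the coral process), so any of them could come first.
Systematically extending each partial ordering one process at a time and counting, there are 11 complete orderings.

11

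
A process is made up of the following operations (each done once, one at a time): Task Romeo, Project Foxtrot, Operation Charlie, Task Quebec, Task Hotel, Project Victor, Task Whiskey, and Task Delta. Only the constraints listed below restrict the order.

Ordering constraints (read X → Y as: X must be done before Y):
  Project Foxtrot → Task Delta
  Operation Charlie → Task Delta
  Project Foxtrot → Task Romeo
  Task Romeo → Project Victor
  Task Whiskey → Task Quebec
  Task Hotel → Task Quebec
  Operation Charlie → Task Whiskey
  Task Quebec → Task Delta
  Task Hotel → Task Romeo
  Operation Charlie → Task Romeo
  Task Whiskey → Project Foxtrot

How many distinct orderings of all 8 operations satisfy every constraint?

33

2 operations have no prerequisites (Operation Charlie, Task Hotel), so any of them could come first.
Counting all ways to extend the partial order to a total order gives 33.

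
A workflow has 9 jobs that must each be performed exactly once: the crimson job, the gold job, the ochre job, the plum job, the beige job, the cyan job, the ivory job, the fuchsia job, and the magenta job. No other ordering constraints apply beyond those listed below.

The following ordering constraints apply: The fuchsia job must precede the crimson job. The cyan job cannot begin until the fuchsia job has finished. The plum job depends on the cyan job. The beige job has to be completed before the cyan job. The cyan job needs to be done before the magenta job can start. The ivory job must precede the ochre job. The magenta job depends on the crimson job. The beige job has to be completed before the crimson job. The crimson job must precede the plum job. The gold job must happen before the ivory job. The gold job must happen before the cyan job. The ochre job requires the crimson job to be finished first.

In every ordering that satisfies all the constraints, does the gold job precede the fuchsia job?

No chain of constraints connects the gold job to the fuchsia job in either direction.
There exist valid orderings with the fuchsia job before the gold job, so the gold job is not required to come first.

No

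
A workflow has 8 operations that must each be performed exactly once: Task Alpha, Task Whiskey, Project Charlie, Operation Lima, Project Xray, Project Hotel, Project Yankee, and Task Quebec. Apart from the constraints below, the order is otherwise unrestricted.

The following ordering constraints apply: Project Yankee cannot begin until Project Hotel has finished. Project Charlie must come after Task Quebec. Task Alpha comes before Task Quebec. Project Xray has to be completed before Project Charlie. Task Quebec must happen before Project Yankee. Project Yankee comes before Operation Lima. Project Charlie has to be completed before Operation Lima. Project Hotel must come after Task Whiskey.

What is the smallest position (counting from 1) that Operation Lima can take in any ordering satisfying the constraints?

8

The operations that are forced before Operation Lima, directly or transitively, are Task Alpha, Task Whiskey, Project Charlie, Project Xray, Project Hotel, Project Yankee, Task Quebec. That's 7 operations.
With 7 mandatory predecessors, the earliest Operation Lima can sit is position 7+1 = 8, and placing just those 7 first achieves it.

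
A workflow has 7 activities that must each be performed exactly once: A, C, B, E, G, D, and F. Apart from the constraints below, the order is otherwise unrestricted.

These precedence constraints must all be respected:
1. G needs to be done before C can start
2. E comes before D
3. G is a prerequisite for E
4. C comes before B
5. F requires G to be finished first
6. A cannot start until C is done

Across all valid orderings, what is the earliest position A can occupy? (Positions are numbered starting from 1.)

Every activity that must precede A has to come before it. Tracing all chains that end at A, those activities are: C, G — 2 in total.
With 2 mandatory predecessors, the earliest A can sit is position 2+1 = 3, and placing just those 2 first achieves it.

3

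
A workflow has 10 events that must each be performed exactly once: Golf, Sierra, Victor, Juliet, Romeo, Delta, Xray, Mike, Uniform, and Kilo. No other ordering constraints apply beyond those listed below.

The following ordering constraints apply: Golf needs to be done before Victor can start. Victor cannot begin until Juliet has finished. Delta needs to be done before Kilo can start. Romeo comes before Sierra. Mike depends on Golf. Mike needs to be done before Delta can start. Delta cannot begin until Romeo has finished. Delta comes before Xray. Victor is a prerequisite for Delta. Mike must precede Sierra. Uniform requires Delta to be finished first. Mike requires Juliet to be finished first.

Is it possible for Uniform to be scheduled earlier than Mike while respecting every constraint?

No

The constraints give a chain Mike → Delta → Uniform, which forces Mike before Uniform.
Hence Uniform can never be scheduled before Mike.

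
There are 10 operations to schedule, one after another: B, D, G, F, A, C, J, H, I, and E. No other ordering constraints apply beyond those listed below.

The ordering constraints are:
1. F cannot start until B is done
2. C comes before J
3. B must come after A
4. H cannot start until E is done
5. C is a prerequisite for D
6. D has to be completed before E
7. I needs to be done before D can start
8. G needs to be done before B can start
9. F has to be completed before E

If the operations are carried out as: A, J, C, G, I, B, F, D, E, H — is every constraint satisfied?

No

Here C comes after J.
Since C is required before J, the ordering is invalid.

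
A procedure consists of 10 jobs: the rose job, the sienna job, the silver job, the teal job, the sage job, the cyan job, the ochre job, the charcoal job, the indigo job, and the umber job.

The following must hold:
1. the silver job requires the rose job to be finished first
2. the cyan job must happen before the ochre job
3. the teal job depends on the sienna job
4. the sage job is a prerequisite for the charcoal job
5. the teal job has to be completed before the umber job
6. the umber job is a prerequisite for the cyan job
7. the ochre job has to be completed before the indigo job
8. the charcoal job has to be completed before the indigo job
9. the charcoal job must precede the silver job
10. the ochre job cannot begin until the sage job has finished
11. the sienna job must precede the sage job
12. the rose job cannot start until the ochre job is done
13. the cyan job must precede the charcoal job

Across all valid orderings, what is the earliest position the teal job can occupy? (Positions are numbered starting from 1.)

2

The only job forced before the teal job (directly or transitively) is the sienna job.
So at minimum 1 job comes before the teal job, putting the teal job no earlier than position 2. That position is achievable by scheduling exactly that predecessor first.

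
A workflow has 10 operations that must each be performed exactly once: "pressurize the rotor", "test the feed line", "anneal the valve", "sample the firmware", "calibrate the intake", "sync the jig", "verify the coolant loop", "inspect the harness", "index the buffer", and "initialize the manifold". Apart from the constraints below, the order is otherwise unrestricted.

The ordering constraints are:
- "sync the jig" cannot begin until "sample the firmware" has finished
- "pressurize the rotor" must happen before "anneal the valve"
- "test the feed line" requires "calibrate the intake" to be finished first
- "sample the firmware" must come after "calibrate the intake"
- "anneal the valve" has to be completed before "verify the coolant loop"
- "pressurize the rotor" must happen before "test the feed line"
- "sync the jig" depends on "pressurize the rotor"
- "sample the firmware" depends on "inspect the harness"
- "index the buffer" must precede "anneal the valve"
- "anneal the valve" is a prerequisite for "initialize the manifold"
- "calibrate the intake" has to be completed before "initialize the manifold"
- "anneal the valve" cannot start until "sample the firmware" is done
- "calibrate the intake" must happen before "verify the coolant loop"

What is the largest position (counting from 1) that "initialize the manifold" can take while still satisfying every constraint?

10

No constraint forces any operation after "initialize the manifold", so it can be placed last, in position 10.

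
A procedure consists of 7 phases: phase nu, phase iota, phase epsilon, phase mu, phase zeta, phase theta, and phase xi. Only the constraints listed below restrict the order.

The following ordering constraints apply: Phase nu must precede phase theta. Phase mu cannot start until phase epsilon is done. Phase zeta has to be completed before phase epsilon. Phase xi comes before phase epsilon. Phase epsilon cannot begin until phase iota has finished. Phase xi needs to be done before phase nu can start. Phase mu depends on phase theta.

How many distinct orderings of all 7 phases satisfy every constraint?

38

3 phases have no prerequisites (phase iota, phase zeta, phase xi), so any of them could come first.
Systematically extending each partial ordering one phase at a time and counting, there are 38 complete orderings.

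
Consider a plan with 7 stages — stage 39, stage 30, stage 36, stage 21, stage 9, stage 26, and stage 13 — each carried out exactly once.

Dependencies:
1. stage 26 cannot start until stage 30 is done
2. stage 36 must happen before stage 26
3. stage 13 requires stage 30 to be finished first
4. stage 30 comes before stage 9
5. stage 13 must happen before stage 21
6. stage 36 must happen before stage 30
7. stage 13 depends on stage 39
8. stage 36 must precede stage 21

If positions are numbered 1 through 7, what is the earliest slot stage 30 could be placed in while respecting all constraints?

2

Working backwards through the constraints from stage 30, its only required predecessor is stage 36.
With 1 mandatory predecessor, the earliest stage 30 can sit is position 1+1 = 2, and placing just that one first achieves it.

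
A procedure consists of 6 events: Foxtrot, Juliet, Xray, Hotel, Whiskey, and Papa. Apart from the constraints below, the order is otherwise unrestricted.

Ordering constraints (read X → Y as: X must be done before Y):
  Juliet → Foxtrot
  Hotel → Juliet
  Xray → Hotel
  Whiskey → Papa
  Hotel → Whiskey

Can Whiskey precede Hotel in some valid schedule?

No

Following Hotel → Whiskey, Hotel must precede Whiskey in every valid ordering.
Hence Whiskey can never be scheduled before Hotel.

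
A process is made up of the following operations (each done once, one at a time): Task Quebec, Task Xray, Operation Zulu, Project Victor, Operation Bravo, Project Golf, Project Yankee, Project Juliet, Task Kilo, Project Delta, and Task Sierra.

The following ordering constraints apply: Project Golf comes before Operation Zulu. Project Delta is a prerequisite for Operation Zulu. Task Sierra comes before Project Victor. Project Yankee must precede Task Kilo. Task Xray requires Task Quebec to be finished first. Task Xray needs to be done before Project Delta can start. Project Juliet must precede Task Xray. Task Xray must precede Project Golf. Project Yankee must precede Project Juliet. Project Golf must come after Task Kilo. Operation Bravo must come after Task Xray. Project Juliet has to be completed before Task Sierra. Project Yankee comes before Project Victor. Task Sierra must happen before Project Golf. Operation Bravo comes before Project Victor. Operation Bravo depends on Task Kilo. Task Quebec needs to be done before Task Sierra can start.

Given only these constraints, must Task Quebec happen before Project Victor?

Yes

Chaining the stated constraints: Task Quebec → Task Sierra → Project Victor.
That forces Task Quebec before Project Victor in every valid schedule.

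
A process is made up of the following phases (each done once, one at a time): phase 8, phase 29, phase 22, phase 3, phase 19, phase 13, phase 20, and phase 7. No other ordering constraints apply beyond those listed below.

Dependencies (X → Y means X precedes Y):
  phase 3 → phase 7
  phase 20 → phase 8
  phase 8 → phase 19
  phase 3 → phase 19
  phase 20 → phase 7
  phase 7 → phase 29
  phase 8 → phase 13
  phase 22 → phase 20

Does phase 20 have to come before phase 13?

Yes

Tracing the constraints gives a chain: phase 20 → phase 8 → phase 13.
Hence phase 20 necessarily comes before phase 13.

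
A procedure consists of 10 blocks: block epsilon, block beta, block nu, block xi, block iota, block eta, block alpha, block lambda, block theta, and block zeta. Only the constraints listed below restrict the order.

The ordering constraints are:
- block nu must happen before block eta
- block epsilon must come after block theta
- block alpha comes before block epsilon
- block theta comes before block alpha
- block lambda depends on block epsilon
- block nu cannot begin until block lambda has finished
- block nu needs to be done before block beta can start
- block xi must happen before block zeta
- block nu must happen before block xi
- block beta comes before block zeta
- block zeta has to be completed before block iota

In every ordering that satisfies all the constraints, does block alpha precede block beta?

Chaining the stated constraints: block alpha → block epsilon → block lambda → block nu → block beta.
That forces block alpha before block beta in every valid schedule.

Yes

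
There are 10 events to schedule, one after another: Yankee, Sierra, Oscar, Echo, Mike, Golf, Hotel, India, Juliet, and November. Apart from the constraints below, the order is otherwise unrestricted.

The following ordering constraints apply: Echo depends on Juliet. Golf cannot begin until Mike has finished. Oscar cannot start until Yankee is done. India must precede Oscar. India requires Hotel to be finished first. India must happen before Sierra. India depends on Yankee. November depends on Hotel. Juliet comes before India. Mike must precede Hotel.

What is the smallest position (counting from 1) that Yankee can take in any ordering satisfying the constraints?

Nothing is required before Yankee; it can be the very first event.

1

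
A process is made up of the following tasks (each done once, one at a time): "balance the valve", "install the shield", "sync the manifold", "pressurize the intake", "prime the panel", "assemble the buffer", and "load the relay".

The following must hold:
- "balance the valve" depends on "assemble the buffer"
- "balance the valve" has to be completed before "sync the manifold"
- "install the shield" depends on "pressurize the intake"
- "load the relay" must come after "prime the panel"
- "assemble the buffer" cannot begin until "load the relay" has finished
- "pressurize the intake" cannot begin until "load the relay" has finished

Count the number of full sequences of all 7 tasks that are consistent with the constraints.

Only "prime the panel" has no prerequisites, so it must go first.
Enumerating by repeatedly choosing an available task (one whose prerequisites are all placed) gives 10 distinct complete orderings.

10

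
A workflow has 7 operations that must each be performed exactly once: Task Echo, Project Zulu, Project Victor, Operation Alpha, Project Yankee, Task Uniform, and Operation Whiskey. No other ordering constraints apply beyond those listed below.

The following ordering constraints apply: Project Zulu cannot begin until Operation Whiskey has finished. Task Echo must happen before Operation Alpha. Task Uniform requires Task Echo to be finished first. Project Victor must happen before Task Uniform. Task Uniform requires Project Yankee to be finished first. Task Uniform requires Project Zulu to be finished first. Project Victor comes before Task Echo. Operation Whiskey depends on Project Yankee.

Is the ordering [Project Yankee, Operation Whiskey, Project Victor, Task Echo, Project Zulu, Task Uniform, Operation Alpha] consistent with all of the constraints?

Yes

Going through the constraints one by one, each required predecessor appears earlier in the sequence than its dependent — e.g. Project Yankee (position 1) is before Task Uniform (position 6), as required.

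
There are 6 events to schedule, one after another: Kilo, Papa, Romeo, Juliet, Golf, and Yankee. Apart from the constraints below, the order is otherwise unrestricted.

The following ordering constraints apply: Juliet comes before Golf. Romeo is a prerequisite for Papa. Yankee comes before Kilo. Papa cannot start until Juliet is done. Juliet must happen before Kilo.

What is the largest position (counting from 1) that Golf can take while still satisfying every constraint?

6

No constraint forces any event after Golf, so it can be placed last, in position 6.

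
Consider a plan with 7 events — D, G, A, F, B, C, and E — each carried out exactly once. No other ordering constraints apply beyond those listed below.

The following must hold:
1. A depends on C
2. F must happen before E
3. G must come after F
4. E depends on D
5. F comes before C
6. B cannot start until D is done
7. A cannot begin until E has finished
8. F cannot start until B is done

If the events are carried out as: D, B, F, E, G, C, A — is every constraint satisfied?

Every stated constraint is respected: F sits at position 3, ahead of C at position 6, and each of the other listed pairs likewise has the predecessor earlier in the sequence.

Yes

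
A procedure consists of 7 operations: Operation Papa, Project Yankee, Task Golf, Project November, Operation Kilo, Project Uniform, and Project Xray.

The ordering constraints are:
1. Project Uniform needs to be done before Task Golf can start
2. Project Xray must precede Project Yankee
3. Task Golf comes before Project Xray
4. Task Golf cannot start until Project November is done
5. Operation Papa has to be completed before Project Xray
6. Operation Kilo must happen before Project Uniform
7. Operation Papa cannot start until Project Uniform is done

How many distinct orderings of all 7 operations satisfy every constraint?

7

The operations with no prerequisites are Project November, Operation Kilo; any of them can be placed first.
Systematically extending each partial ordering one operation at a time and counting, there are 7 complete orderings.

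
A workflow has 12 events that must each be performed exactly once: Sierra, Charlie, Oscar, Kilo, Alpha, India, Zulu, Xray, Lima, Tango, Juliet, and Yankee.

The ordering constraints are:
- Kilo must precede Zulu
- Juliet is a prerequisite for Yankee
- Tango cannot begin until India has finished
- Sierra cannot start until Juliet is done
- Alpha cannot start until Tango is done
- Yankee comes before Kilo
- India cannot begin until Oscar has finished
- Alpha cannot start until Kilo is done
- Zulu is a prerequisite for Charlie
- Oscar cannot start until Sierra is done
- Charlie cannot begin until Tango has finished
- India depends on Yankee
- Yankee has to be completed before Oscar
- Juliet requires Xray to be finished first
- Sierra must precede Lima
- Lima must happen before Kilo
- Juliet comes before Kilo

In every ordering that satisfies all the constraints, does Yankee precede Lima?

No

Yankee and Lima are not related by any chain of constraints.
A valid ordering placing Lima before Yankee exists, so the answer is no.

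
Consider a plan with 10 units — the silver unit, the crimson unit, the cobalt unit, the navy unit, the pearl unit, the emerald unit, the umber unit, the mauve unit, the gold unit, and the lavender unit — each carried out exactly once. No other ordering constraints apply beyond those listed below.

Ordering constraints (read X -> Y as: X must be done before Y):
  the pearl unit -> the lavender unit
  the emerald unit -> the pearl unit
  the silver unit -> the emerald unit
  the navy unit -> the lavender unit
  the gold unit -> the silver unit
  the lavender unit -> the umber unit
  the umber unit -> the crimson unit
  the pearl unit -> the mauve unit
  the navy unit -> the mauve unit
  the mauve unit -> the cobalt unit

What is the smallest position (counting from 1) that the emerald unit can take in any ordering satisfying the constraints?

3

The units that are forced before the emerald unit, directly or transitively, are the silver unit, the gold unit. That's 2 units.
With 2 mandatory predecessors, the earliest the emerald unit can sit is position 2+1 = 3, and placing just those 2 first achieves it.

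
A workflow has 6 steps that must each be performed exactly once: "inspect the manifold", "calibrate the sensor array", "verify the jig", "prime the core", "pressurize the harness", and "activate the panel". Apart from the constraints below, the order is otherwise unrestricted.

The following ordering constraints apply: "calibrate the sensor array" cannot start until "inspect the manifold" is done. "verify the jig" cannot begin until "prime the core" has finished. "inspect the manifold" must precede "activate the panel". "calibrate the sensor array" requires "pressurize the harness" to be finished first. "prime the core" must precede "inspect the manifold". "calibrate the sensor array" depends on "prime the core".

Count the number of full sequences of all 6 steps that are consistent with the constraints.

2 steps have no prerequisites ("prime the core", "pressurize the harness"), so any of them could come first.
Systematically extending each partial ordering one step at a time and counting, there are 33 complete orderings.

33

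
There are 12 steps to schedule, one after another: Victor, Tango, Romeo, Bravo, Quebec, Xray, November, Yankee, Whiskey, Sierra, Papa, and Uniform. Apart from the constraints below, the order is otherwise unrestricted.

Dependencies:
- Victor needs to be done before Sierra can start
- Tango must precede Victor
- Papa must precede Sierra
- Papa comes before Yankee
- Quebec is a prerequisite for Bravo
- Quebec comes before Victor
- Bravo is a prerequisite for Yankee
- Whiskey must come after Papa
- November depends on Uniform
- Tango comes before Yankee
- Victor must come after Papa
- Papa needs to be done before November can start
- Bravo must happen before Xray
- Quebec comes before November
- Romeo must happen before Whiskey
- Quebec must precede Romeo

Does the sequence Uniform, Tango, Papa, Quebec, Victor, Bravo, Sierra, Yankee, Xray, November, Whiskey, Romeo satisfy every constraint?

The sequence places Whiskey ahead of Romeo.
Since Romeo is required before Whiskey, the ordering is invalid.

No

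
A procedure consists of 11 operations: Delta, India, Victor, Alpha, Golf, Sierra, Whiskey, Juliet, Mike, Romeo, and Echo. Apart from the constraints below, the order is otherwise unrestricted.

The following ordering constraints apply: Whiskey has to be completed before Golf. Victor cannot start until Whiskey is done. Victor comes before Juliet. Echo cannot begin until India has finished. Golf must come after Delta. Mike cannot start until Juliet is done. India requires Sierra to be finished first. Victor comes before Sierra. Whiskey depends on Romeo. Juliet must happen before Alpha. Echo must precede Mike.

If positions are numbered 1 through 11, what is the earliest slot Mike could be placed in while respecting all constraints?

Every operation that must precede Mike has to come before it. Tracing all chains that end at Mike, those operations are: India, Victor, Sierra, Whiskey, Juliet, Romeo, Echo — 7 in total.
So at minimum 7 operations come before Mike, putting Mike no earlier than position 8. That position is achievable by scheduling exactly those predecessors first.

8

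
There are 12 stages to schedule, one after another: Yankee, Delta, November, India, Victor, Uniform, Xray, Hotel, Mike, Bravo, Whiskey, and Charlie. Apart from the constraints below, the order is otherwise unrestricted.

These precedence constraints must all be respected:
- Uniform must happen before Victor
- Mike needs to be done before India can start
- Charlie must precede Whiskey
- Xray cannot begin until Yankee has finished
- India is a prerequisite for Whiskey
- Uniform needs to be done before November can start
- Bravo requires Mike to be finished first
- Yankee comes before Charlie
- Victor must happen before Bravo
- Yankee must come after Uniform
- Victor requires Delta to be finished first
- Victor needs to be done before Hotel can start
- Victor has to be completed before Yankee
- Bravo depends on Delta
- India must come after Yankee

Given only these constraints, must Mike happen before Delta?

No

Nothing in the constraints links Mike and Delta; they are unordered relative to each other.
There exist valid orderings with Delta before Mike, so Mike is not required to come first.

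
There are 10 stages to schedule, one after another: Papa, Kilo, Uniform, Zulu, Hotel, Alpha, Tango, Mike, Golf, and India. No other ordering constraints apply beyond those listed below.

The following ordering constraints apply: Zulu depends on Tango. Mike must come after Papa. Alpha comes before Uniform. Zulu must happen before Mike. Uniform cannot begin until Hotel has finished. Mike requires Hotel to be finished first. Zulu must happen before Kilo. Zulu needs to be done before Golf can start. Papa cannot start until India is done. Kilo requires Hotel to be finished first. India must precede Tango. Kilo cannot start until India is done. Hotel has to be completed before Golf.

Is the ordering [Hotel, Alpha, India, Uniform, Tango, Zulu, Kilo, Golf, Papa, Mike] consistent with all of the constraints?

Every stated constraint is respected: Hotel sits at position 1, ahead of Mike at position 10, and each of the other listed pairs likewise has the predecessor earlier in the sequence.

Yes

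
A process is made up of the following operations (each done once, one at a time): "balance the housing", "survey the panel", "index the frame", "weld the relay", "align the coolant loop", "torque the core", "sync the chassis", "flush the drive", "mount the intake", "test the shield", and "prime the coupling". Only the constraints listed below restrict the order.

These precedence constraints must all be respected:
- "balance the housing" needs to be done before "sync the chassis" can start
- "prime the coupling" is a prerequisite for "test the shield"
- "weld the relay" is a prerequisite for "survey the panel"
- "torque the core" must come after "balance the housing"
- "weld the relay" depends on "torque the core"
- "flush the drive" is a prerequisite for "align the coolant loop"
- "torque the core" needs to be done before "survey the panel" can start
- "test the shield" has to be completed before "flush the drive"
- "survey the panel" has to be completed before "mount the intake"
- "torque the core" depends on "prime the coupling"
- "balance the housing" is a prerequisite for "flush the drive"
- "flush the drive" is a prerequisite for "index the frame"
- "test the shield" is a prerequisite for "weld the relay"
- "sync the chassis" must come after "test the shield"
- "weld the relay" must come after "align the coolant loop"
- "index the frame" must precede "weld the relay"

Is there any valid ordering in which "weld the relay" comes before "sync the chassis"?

The constraints leave "weld the relay" and "sync the chassis" unordered relative to each other; nothing requires "sync the chassis" earlier.
That means at least one valid schedule has "weld the relay" before "sync the chassis".

Yes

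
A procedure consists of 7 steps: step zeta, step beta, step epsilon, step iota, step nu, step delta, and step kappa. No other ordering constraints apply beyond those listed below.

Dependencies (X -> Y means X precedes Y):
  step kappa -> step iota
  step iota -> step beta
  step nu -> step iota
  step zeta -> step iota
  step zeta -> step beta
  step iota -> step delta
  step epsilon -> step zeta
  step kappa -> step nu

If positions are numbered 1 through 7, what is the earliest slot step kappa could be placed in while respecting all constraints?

1

Step kappa has no prerequisites at all, so it can go in position 1.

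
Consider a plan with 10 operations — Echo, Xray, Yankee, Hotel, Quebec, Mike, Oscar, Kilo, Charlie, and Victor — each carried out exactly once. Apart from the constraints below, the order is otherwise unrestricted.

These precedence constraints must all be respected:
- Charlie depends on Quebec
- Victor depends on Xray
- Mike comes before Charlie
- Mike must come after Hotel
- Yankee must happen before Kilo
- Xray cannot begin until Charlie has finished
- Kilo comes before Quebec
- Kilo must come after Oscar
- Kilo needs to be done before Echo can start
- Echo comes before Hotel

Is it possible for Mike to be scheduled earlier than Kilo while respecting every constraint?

Following Kilo → Echo → Hotel → Mike, Kilo must precede Mike in every valid ordering.
So no valid ordering can have Mike before Kilo.

No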